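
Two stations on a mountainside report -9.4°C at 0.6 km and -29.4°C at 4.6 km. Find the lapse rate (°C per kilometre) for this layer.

Γ = −ΔT/Δz = (-9.4 − (-29.4)) / (4600 − 600) m
  = 20°C / 4 km = 5°C/km

5°C/km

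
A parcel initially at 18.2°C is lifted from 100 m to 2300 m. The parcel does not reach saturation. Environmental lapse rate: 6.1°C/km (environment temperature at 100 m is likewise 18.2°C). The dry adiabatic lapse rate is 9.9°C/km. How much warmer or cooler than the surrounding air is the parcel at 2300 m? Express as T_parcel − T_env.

Parcel:
  From 100 m to 2300 m (dry): cools by 9.9 × 2.2 = 21.78°C, giving -3.58°C.
Environment:
  From 100 m to 2300 m (environment): cools by 6.1 × 2.2 = 13.42°C, giving 4.78°C.
T_parcel − T_env = -3.58 − 4.78 = -8.36°C

-8.36°C (parcel cooler than environment)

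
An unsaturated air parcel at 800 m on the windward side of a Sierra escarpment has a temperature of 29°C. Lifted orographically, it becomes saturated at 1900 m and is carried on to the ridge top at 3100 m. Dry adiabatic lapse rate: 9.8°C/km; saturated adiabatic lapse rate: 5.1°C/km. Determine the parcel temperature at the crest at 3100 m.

12.1°C

800 → 1900 m (dry, 9.8°C/km): ΔT = -9.8 × 1.1 = -10.78°C → T = 18.22°C
1900 → 3100 m (saturated, 5.1°C/km): ΔT = -5.1 × 1.2 = -6.12°C → T = 12.1°C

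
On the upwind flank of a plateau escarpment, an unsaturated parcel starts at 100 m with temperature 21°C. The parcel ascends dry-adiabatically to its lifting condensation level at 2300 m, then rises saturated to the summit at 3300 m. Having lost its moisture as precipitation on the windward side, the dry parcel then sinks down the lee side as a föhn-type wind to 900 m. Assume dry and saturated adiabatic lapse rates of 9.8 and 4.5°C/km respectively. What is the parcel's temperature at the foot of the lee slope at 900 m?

18.46°C

Dry to 2300 m: -9.8 × 2.2 km = -21.56°C, so T = -0.56°C.
Saturated to 3300 m: -4.5 × 1 km = -4.5°C, so T = -5.06°C.
Dry descent to 900 m: +9.8 × 2.4 km = +23.52°C, so T = 18.46°C.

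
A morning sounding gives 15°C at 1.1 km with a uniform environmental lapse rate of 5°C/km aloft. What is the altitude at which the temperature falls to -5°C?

5.1 km

Height above start = (15 − (-5)) / 5 = 4 km
Altitude = 1100 m + 4000 m = 5100 m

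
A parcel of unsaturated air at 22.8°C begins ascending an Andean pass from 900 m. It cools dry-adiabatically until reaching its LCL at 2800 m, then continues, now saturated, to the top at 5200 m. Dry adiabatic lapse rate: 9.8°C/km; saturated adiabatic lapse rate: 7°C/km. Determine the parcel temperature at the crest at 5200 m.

-12.62°C

From 900 m to 2800 m (dry): cools by 9.8 × 1.9 = 18.62°C, giving 4.18°C.
From 2800 m to 5200 m (saturated): cools by 7 × 2.4 = 16.8°C, giving -12.62°C.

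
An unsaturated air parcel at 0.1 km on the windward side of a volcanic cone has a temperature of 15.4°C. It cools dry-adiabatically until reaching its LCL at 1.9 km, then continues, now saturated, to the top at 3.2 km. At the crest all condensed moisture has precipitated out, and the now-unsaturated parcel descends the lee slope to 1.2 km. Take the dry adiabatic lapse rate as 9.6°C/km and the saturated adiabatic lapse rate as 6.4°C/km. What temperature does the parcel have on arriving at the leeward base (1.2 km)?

100–1900 m, dry: Δz = 1.8 km ⇒ ΔT = -17.28°C; T = -1.88°C
1900–3200 m, saturated: Δz = 1.3 km ⇒ ΔT = -8.32°C; T = -10.2°C
3200–1200 m, dry descent: Δz = 2 km ⇒ ΔT = +19.2°C; T = 9°C

9°C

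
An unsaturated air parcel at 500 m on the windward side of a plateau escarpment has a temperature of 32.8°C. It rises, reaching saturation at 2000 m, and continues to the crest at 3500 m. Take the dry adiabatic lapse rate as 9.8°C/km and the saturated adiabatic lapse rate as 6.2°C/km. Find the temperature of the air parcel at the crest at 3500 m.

From 500 m to 2000 m (dry): cools by 9.8 × 1.5 = 14.7°C, giving 18.1°C.
From 2000 m to 3500 m (saturated): cools by 6.2 × 1.5 = 9.3°C, giving 8.8°C.

8.8°C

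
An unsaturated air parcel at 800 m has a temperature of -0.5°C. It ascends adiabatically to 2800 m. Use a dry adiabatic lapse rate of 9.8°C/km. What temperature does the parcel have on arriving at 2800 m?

-20.1°C

800–2800 m, dry adiabatic: Δz = 2 km ⇒ ΔT = -19.6°C; T = -20.1°C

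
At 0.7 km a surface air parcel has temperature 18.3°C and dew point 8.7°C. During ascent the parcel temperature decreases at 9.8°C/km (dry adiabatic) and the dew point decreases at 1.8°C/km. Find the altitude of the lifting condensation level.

T and T_d converge at 9.8 − 1.8 = 8°C per km
Height above start = (18.3 − 8.7) / 8 = 1.2 km
LCL altitude = 700 m + 1200 m = 1900 m

1.9 km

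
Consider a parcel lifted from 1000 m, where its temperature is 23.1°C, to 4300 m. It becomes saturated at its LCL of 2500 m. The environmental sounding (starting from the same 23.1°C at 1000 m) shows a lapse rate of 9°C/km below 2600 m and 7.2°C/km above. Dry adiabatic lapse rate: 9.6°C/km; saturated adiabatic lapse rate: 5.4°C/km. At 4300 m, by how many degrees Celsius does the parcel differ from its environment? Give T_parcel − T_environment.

+2.52°C (parcel warmer than environment)

Parcel:
  From 1000 m to 2500 m (dry): cools by 9.6 × 1.5 = 14.4°C, giving 8.7°C.
  From 2500 m to 4300 m (saturated): cools by 5.4 × 1.8 = 9.72°C, giving -1.02°C.
Environment:
  From 1000 m to 2600 m (environment, lower layer): cools by 9 × 1.6 = 14.4°C, giving 8.7°C.
  From 2600 m to 4300 m (environment, upper layer): cools by 7.2 × 1.7 = 12.24°C, giving -3.54°C.
T_parcel − T_env = -1.02 − (-3.54) = +2.52°C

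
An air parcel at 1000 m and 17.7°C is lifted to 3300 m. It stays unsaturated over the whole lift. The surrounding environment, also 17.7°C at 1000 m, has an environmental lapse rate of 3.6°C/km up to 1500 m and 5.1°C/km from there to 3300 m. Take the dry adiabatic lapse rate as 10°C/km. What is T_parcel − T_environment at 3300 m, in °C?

Parcel:
  Dry to 3300 m: -10 × 2.3 km = -23°C, so T = -5.3°C.
Environment:
  Environment, lower layer to 1500 m: -3.6 × 0.5 km = -1.8°C, so T = 15.9°C.
  Environment, upper layer to 3300 m: -5.1 × 1.8 km = -9.18°C, so T = 6.72°C.
T_parcel − T_env = -5.3 − 6.72 = -12.02°C

-12.02°C (parcel cooler than environment)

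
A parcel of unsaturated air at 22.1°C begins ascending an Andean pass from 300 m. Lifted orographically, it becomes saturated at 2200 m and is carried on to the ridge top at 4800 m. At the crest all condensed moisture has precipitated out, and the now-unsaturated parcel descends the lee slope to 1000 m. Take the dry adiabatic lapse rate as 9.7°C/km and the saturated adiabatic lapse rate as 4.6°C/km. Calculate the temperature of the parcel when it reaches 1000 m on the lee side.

28.57°C

Dry to 2200 m: -9.7 × 1.9 km = -18.43°C, so T = 3.67°C.
Saturated to 4800 m: -4.6 × 2.6 km = -11.96°C, so T = -8.29°C.
Dry descent to 1000 m: +9.7 × 3.8 km = +36.86°C, so T = 28.57°C.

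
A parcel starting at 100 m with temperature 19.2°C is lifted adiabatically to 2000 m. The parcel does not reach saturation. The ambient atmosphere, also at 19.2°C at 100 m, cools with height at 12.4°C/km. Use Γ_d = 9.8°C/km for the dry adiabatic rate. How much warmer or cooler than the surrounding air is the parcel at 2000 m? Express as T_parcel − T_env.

Parcel:
  100–2000 m, dry: Δz = 1.9 km ⇒ ΔT = -18.62°C; T = 0.58°C
Environment:
  100–2000 m, environment: Δz = 1.9 km ⇒ ΔT = -23.56°C; T = -4.36°C
T_parcel − T_env = 0.58 − (-4.36) = +4.94°C

+4.94°C (parcel warmer than environment)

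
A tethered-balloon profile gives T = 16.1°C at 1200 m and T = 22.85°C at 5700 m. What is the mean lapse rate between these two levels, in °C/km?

Γ = −ΔT/Δz = (16.1 − 22.85) / (5700 − 1200) m
  = -6.75°C / 4.5 km = -1.5°C/km

-1.5°C/km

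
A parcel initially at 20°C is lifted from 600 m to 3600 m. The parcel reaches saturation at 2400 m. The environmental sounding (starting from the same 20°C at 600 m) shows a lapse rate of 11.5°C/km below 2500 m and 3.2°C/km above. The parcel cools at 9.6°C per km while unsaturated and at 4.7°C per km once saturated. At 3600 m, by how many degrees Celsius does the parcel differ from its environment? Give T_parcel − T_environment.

+2.45°C (parcel warmer than environment)

Parcel:
  600 → 2400 m (dry, 9.6°C/km): ΔT = -9.6 × 1.8 = -17.28°C → T = 2.72°C
  2400 → 3600 m (saturated, 4.7°C/km): ΔT = -4.7 × 1.2 = -5.64°C → T = -2.92°C
Environment:
  600 → 2500 m (environment, lower layer, 11.5°C/km): ΔT = -11.5 × 1.9 = -21.85°C → T = -1.85°C
  2500 → 3600 m (environment, upper layer, 3.2°C/km): ΔT = -3.2 × 1.1 = -3.52°C → T = -5.37°C
T_parcel − T_env = -2.92 − (-5.37) = +2.45°C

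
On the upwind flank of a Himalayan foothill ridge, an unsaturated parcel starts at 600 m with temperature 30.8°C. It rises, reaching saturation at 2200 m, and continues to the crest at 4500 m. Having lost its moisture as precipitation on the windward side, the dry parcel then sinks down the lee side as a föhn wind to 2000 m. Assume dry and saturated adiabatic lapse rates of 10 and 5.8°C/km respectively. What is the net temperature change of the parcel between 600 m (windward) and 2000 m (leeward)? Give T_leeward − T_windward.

-4.34°C

600 → 2200 m (dry, 10°C/km): ΔT = -10 × 1.6 = -16°C → T = 14.8°C
2200 → 4500 m (saturated, 5.8°C/km): ΔT = -5.8 × 2.3 = -13.34°C → T = 1.46°C
4500 → 2000 m (dry descent, 10°C/km): ΔT = +10 × 2.5 = +25°C → T = 26.46°C
Net change vs windward start: 26.46 − 30.8 = -4.34°C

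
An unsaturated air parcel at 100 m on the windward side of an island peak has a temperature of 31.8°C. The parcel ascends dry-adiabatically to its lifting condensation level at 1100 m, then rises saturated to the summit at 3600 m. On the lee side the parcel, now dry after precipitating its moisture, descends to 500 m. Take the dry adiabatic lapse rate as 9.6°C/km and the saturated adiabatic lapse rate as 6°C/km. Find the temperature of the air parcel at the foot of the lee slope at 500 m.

36.96°C

100 → 1100 m (dry, 9.6°C/km): ΔT = -9.6 × 1 = -9.6°C → T = 22.2°C
1100 → 3600 m (saturated, 6°C/km): ΔT = -6 × 2.5 = -15°C → T = 7.2°C
3600 → 500 m (dry descent, 9.6°C/km): ΔT = +9.6 × 3.1 = +29.76°C → T = 36.96°C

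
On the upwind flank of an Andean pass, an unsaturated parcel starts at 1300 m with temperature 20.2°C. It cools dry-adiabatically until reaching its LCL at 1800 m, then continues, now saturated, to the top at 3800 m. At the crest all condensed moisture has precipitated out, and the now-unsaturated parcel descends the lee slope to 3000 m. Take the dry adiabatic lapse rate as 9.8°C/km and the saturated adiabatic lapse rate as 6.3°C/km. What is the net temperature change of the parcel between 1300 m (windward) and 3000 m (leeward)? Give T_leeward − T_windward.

-9.66°C

From 1300 m to 1800 m (dry): cools by 9.8 × 0.5 = 4.9°C, giving 15.3°C.
From 1800 m to 3800 m (saturated): cools by 6.3 × 2 = 12.6°C, giving 2.7°C.
From 3800 m to 3000 m (dry descent): warms by 9.8 × 0.8 = 7.84°C, giving 10.54°C.
Net change vs windward start: 10.54 − 20.2 = -9.66°C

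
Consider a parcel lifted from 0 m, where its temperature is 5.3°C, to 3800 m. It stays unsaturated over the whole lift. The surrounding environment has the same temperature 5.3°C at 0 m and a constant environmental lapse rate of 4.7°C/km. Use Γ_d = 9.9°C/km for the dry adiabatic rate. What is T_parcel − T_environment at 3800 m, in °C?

-19.76°C (parcel cooler than environment)

Parcel:
  0–3800 m, dry: Δz = 3.8 km ⇒ ΔT = -37.62°C; T = -32.32°C
Environment:
  0–3800 m, environment: Δz = 3.8 km ⇒ ΔT = -17.86°C; T = -12.56°C
T_parcel − T_env = -32.32 − (-12.56) = -19.76°C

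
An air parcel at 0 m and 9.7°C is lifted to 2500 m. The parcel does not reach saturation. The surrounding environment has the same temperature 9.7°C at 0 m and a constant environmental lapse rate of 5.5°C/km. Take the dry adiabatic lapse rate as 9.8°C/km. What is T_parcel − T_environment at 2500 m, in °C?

-10.75°C (parcel cooler than environment)

Parcel:
  Dry to 2500 m: -9.8 × 2.5 km = -24.5°C, so T = -14.8°C.
Environment:
  Environment to 2500 m: -5.5 × 2.5 km = -13.75°C, so T = -4.05°C.
T_parcel − T_env = -14.8 − (-4.05) = -10.75°C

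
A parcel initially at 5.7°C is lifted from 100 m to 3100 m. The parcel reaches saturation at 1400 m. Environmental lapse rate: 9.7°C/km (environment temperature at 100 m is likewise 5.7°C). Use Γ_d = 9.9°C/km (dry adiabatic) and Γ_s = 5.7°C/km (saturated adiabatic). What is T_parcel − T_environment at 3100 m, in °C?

Parcel:
  100 → 1400 m (dry, 9.9°C/km): ΔT = -9.9 × 1.3 = -12.87°C → T = -7.17°C
  1400 → 3100 m (saturated, 5.7°C/km): ΔT = -5.7 × 1.7 = -9.69°C → T = -16.86°C
Environment:
  100 → 3100 m (environment, 9.7°C/km): ΔT = -9.7 × 3 = -29.1°C → T = -23.4°C
T_parcel − T_env = -16.86 − (-23.4) = +6.54°C

+6.54°C (parcel warmer than environment)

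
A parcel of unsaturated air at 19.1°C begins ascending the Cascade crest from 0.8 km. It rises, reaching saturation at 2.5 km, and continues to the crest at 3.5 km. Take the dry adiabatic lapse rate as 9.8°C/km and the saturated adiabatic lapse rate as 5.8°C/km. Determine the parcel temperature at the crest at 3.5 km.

Dry to 2500 m: -9.8 × 1.7 km = -16.66°C, so T = 2.44°C.
Saturated to 3500 m: -5.8 × 1 km = -5.8°C, so T = -3.36°C.

-3.36°C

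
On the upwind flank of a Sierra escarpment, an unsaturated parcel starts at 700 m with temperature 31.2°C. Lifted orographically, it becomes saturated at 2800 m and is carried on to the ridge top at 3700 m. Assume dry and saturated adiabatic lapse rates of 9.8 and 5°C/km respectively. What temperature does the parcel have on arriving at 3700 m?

700–2800 m, dry: Δz = 2.1 km ⇒ ΔT = -20.58°C; T = 10.62°C
2800–3700 m, saturated: Δz = 0.9 km ⇒ ΔT = -4.5°C; T = 6.12°C

6.12°C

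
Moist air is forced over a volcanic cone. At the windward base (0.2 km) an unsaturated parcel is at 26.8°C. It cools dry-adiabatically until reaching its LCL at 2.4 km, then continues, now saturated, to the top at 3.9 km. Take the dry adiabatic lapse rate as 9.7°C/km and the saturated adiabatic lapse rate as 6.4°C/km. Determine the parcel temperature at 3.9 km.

Dry to 2400 m: -9.7 × 2.2 km = -21.34°C, so T = 5.46°C.
Saturated to 3900 m: -6.4 × 1.5 km = -9.6°C, so T = -4.14°C.

-4.14°C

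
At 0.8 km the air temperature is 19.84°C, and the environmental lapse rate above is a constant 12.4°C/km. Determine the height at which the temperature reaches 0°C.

2.4 km

Height above start = (19.84 − 0) / 12.4 = 1.6 km
Altitude = 800 m + 1600 m = 2400 m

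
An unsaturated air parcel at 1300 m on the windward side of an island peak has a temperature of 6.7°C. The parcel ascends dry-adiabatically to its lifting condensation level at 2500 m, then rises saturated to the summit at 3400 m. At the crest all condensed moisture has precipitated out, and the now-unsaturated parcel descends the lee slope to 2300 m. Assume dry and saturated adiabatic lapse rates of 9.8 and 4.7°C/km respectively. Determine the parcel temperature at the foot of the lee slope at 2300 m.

1.49°C

1300–2500 m, dry: Δz = 1.2 km ⇒ ΔT = -11.76°C; T = -5.06°C
2500–3400 m, saturated: Δz = 0.9 km ⇒ ΔT = -4.23°C; T = -9.29°C
3400–2300 m, dry descent: Δz = 1.1 km ⇒ ΔT = +10.78°C; T = 1.49°C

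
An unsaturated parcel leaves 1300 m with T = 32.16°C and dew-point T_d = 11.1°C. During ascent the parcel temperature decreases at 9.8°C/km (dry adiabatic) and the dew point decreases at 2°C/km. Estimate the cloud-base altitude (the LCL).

4000 m

T and T_d converge at 9.8 − 2 = 7.8°C per km
Height above start = (32.16 − 11.1) / 7.8 = 2.7 km
LCL altitude = 1300 m + 2700 m = 4000 m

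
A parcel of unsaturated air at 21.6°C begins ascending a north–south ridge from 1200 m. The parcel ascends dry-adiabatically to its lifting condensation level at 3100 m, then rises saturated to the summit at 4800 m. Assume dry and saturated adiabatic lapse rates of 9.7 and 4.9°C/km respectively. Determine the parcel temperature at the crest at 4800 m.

-5.16°C

1200–3100 m, dry: Δz = 1.9 km ⇒ ΔT = -18.43°C; T = 3.17°C
3100–4800 m, saturated: Δz = 1.7 km ⇒ ΔT = -8.33°C; T = -5.16°C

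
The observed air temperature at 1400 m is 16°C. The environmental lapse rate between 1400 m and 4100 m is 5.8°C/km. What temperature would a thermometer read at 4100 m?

0.34°C

Environmental to 4100 m: -5.8 × 2.7 km = -15.66°C, so T = 0.34°C.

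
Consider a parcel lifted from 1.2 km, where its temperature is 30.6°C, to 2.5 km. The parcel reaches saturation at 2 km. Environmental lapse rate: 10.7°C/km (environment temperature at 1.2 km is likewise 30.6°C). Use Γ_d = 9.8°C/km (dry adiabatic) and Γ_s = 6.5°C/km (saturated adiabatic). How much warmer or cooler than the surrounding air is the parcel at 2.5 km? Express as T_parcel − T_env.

Parcel:
  Dry to 2000 m: -9.8 × 0.8 km = -7.84°C, so T = 22.76°C.
  Saturated to 2500 m: -6.5 × 0.5 km = -3.25°C, so T = 19.51°C.
Environment:
  Environment to 2500 m: -10.7 × 1.3 km = -13.91°C, so T = 16.69°C.
T_parcel − T_env = 19.51 − 16.69 = +2.82°C

+2.82°C (parcel warmer than environment)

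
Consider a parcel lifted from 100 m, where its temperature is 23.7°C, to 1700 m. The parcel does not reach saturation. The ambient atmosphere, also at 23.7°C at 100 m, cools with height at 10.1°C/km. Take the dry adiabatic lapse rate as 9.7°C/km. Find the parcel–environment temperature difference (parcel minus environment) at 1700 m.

Parcel:
  100 → 1700 m (dry, 9.7°C/km): ΔT = -9.7 × 1.6 = -15.52°C → T = 8.18°C
Environment:
  100 → 1700 m (environment, 10.1°C/km): ΔT = -10.1 × 1.6 = -16.16°C → T = 7.54°C
T_parcel − T_env = 8.18 − 7.54 = +0.64°C

+0.64°C (parcel warmer than environment)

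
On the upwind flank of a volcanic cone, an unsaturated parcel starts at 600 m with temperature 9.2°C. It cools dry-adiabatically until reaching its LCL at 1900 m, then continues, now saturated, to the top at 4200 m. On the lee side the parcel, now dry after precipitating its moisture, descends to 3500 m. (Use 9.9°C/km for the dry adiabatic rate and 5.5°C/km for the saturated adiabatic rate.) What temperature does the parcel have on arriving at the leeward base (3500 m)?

-9.39°C

600–1900 m, dry: Δz = 1.3 km ⇒ ΔT = -12.87°C; T = -3.67°C
1900–4200 m, saturated: Δz = 2.3 km ⇒ ΔT = -12.65°C; T = -16.32°C
4200–3500 m, dry descent: Δz = 0.7 km ⇒ ΔT = +6.93°C; T = -9.39°C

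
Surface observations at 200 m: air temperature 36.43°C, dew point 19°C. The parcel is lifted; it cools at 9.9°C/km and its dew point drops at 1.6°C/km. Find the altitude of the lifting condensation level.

T and T_d converge at 9.9 − 1.6 = 8.3°C per km
Height above start = (36.43 − 19) / 8.3 = 2.1 km
LCL altitude = 200 m + 2100 m = 2300 m

2300 m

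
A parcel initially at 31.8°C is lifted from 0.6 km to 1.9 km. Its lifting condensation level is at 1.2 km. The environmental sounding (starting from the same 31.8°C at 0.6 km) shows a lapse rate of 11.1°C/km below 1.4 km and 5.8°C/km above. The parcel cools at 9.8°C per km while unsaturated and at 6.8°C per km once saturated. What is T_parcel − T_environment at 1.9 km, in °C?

+1.14°C (parcel warmer than environment)

Parcel:
  Dry to 1200 m: -9.8 × 0.6 km = -5.88°C, so T = 25.92°C.
  Saturated to 1900 m: -6.8 × 0.7 km = -4.76°C, so T = 21.16°C.
Environment:
  Environment, lower layer to 1400 m: -11.1 × 0.8 km = -8.88°C, so T = 22.92°C.
  Environment, upper layer to 1900 m: -5.8 × 0.5 km = -2.9°C, so T = 20.02°C.
T_parcel − T_env = 21.16 − 20.02 = +1.14°C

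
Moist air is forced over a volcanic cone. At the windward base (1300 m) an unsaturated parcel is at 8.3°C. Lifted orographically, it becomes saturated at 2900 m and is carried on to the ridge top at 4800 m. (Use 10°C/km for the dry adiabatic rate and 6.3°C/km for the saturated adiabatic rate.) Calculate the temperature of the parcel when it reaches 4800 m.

1300–2900 m, dry: Δz = 1.6 km ⇒ ΔT = -16°C; T = -7.7°C
2900–4800 m, saturated: Δz = 1.9 km ⇒ ΔT = -11.97°C; T = -19.67°C

-19.67°C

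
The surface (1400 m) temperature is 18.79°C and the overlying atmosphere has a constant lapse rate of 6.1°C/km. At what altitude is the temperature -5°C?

Height above start = (18.79 − (-5)) / 6.1 = 3.9 km
Altitude = 1400 m + 3900 m = 5300 m

5300 m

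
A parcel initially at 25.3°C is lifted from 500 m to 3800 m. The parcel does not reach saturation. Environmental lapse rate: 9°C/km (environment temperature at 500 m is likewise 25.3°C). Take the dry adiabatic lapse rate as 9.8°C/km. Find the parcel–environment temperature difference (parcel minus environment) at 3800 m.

Parcel:
  500 → 3800 m (dry, 9.8°C/km): ΔT = -9.8 × 3.3 = -32.34°C → T = -7.04°C
Environment:
  500 → 3800 m (environment, 9°C/km): ΔT = -9 × 3.3 = -29.7°C → T = -4.4°C
T_parcel − T_env = -7.04 − (-4.4) = -2.64°C

-2.64°C (parcel cooler than environment)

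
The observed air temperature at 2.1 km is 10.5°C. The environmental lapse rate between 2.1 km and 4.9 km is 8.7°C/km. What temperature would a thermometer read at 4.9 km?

-13.86°C

From 2100 m to 4900 m (environmental): cools by 8.7 × 2.8 = 24.36°C, giving -13.86°C.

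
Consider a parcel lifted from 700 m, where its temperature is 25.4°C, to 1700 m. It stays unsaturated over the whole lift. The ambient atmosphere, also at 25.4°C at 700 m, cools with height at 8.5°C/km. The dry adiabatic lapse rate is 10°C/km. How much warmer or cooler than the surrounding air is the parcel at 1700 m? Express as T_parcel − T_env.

Parcel:
  Dry to 1700 m: -10 × 1 km = -10°C, so T = 15.4°C.
Environment:
  Environment to 1700 m: -8.5 × 1 km = -8.5°C, so T = 16.9°C.
T_parcel − T_env = 15.4 − 16.9 = -1.5°C

-1.5°C (parcel cooler than environment)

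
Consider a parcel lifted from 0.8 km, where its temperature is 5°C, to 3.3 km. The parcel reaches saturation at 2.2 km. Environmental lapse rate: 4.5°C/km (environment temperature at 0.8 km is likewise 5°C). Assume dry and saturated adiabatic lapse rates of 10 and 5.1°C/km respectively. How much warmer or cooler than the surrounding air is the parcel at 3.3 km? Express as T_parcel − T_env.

Parcel:
  From 800 m to 2200 m (dry): cools by 10 × 1.4 = 14°C, giving -9°C.
  From 2200 m to 3300 m (saturated): cools by 5.1 × 1.1 = 5.61°C, giving -14.61°C.
Environment:
  From 800 m to 3300 m (environment): cools by 4.5 × 2.5 = 11.25°C, giving -6.25°C.
T_parcel − T_env = -14.61 − (-6.25) = -8.36°C

-8.36°C (parcel cooler than environment)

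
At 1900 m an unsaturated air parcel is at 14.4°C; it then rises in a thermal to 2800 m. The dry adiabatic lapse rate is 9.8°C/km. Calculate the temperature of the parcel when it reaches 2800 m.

5.58°C

From 1900 m to 2800 m (dry adiabatic): cools by 9.8 × 0.9 = 8.82°C, giving 5.58°C.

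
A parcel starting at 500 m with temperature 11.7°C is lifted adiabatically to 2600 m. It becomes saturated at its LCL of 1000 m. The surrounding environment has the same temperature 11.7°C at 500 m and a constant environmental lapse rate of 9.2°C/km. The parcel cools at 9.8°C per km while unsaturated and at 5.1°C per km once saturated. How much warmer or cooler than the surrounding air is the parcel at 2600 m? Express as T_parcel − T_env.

+6.26°C (parcel warmer than environment)

Parcel:
  500 → 1000 m (dry, 9.8°C/km): ΔT = -9.8 × 0.5 = -4.9°C → T = 6.8°C
  1000 → 2600 m (saturated, 5.1°C/km): ΔT = -5.1 × 1.6 = -8.16°C → T = -1.36°C
Environment:
  500 → 2600 m (environment, 9.2°C/km): ΔT = -9.2 × 2.1 = -19.32°C → T = -7.62°C
T_parcel − T_env = -1.36 − (-7.62) = +6.26°C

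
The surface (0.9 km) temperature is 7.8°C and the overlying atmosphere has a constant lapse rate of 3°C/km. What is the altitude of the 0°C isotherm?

Height above start = (7.8 − 0) / 3 = 2.6 km
Altitude = 900 m + 2600 m = 3500 m

3.5 km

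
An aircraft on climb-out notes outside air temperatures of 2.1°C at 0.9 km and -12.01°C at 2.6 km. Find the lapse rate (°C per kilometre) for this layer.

8.3°C/km

Γ = −ΔT/Δz = (2.1 − (-12.01)) / (2600 − 900) m
  = 14.11°C / 1.7 km = 8.3°C/km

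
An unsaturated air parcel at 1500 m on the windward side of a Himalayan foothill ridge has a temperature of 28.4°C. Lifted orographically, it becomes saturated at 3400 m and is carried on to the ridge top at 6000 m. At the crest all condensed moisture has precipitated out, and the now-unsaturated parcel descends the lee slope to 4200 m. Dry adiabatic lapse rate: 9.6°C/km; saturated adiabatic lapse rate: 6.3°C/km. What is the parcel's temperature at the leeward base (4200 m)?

1500–3400 m, dry: Δz = 1.9 km ⇒ ΔT = -18.24°C; T = 10.16°C
3400–6000 m, saturated: Δz = 2.6 km ⇒ ΔT = -16.38°C; T = -6.22°C
6000–4200 m, dry descent: Δz = 1.8 km ⇒ ΔT = +17.28°C; T = 11.06°C

11.06°C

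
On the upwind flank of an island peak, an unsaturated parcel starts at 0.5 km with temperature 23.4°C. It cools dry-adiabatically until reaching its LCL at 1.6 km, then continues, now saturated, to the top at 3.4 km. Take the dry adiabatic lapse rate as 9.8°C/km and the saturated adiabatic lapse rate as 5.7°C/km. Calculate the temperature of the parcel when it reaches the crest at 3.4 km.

2.36°C

500 → 1600 m (dry, 9.8°C/km): ΔT = -9.8 × 1.1 = -10.78°C → T = 12.62°C
1600 → 3400 m (saturated, 5.7°C/km): ΔT = -5.7 × 1.8 = -10.26°C → T = 2.36°C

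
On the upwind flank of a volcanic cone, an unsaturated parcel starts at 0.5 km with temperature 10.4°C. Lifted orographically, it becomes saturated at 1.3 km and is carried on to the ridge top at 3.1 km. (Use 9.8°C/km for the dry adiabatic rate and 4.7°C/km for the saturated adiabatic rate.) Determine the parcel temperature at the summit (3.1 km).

500 → 1300 m (dry, 9.8°C/km): ΔT = -9.8 × 0.8 = -7.84°C → T = 2.56°C
1300 → 3100 m (saturated, 4.7°C/km): ΔT = -4.7 × 1.8 = -8.46°C → T = -5.9°C

-5.9°C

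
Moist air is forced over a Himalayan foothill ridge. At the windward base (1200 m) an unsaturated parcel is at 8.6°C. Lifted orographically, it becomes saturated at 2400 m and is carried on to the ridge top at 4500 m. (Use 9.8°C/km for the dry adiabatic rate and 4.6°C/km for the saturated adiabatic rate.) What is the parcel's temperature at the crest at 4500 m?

1200–2400 m, dry: Δz = 1.2 km ⇒ ΔT = -11.76°C; T = -3.16°C
2400–4500 m, saturated: Δz = 2.1 km ⇒ ΔT = -9.66°C; T = -12.82°C

-12.82°C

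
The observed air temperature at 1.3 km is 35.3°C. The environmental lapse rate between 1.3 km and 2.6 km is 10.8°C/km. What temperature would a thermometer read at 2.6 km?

21.26°C

Environmental to 2600 m: -10.8 × 1.3 km = -14.04°C, so T = 21.26°C.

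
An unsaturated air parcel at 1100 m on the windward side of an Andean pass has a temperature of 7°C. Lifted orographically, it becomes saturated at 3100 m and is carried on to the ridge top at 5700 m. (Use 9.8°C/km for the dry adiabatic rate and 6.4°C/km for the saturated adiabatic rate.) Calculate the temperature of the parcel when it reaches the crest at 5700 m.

-29.24°C

1100–3100 m, dry: Δz = 2 km ⇒ ΔT = -19.6°C; T = -12.6°C
3100–5700 m, saturated: Δz = 2.6 km ⇒ ΔT = -16.64°C; T = -29.24°C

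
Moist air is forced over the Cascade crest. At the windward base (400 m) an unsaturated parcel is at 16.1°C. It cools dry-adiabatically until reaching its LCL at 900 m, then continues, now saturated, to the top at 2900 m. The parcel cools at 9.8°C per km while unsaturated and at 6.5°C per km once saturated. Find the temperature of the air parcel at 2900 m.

From 400 m to 900 m (dry): cools by 9.8 × 0.5 = 4.9°C, giving 11.2°C.
From 900 m to 2900 m (saturated): cools by 6.5 × 2 = 13°C, giving -1.8°C.

-1.8°C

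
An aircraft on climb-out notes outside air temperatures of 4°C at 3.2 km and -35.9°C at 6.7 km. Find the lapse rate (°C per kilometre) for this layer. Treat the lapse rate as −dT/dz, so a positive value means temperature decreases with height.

11.4°C/km

Γ = −ΔT/Δz = (4 − (-35.9)) / (6700 − 3200) m
  = 39.9°C / 3.5 km = 11.4°C/km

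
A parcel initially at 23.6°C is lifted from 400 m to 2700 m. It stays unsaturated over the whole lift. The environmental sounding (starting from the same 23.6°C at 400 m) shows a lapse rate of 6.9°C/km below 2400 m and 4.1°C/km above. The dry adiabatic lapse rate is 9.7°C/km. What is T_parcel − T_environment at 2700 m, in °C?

Parcel:
  From 400 m to 2700 m (dry): cools by 9.7 × 2.3 = 22.31°C, giving 1.29°C.
Environment:
  From 400 m to 2400 m (environment, lower layer): cools by 6.9 × 2 = 13.8°C, giving 9.8°C.
  From 2400 m to 2700 m (environment, upper layer): cools by 4.1 × 0.3 = 1.23°C, giving 8.57°C.
T_parcel − T_env = 1.29 − 8.57 = -7.28°C

-7.28°C (parcel cooler than environment)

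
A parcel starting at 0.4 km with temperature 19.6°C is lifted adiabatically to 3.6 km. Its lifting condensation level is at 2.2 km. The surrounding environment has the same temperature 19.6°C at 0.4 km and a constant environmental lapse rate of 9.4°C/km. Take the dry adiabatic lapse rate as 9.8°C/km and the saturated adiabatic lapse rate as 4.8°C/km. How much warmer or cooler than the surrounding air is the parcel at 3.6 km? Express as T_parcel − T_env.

Parcel:
  400–2200 m, dry: Δz = 1.8 km ⇒ ΔT = -17.64°C; T = 1.96°C
  2200–3600 m, saturated: Δz = 1.4 km ⇒ ΔT = -6.72°C; T = -4.76°C
Environment:
  400–3600 m, environment: Δz = 3.2 km ⇒ ΔT = -30.08°C; T = -10.48°C
T_parcel − T_env = -4.76 − (-10.48) = +5.72°C

+5.72°C (parcel warmer than environment)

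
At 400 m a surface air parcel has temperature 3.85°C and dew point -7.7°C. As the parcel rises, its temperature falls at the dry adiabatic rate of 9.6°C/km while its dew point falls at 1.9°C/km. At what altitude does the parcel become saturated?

T and T_d converge at 9.6 − 1.9 = 7.7°C per km
Height above start = (3.85 − (-7.7)) / 7.7 = 1.5 km
LCL altitude = 400 m + 1500 m = 1900 m

1900 m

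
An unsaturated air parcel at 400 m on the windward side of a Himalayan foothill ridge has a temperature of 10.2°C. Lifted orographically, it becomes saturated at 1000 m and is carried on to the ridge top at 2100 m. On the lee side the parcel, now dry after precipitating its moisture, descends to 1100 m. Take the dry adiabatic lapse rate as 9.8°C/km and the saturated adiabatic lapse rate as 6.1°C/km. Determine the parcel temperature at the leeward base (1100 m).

Dry to 1000 m: -9.8 × 0.6 km = -5.88°C, so T = 4.32°C.
Saturated to 2100 m: -6.1 × 1.1 km = -6.71°C, so T = -2.39°C.
Dry descent to 1100 m: +9.8 × 1 km = +9.8°C, so T = 7.41°C.

7.41°C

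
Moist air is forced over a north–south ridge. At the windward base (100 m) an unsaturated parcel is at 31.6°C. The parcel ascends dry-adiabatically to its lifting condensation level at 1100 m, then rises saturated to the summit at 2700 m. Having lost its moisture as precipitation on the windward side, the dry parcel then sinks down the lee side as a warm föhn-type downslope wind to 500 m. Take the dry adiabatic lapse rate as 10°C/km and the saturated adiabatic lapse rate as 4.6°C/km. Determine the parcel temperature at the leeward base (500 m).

36.24°C

Dry to 1100 m: -10 × 1 km = -10°C, so T = 21.6°C.
Saturated to 2700 m: -4.6 × 1.6 km = -7.36°C, so T = 14.24°C.
Dry descent to 500 m: +10 × 2.2 km = +22°C, so T = 36.24°C.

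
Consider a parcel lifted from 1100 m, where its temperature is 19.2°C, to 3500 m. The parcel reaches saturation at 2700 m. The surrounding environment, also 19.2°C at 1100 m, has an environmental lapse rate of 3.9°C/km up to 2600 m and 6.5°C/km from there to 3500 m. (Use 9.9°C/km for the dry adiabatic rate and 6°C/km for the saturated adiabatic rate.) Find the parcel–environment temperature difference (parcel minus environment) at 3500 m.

-8.94°C (parcel cooler than environment)

Parcel:
  1100–2700 m, dry: Δz = 1.6 km ⇒ ΔT = -15.84°C; T = 3.36°C
  2700–3500 m, saturated: Δz = 0.8 km ⇒ ΔT = -4.8°C; T = -1.44°C
Environment:
  1100–2600 m, environment, lower layer: Δz = 1.5 km ⇒ ΔT = -5.85°C; T = 13.35°C
  2600–3500 m, environment, upper layer: Δz = 0.9 km ⇒ ΔT = -5.85°C; T = 7.5°C
T_parcel − T_env = -1.44 − 7.5 = -8.94°C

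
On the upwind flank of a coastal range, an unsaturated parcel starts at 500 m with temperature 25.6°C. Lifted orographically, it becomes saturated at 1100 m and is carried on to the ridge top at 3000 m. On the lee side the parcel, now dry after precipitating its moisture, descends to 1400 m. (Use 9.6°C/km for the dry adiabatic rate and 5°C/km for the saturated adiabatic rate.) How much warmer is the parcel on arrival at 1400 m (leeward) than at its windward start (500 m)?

+0.1°C

500–1100 m, dry: Δz = 0.6 km ⇒ ΔT = -5.76°C; T = 19.84°C
1100–3000 m, saturated: Δz = 1.9 km ⇒ ΔT = -9.5°C; T = 10.34°C
3000–1400 m, dry descent: Δz = 1.6 km ⇒ ΔT = +15.36°C; T = 25.7°C
Net change vs windward start: 25.7 − 25.6 = +0.1°C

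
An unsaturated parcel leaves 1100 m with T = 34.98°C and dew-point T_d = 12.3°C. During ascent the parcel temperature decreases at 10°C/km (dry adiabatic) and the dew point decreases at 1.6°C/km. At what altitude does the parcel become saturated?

3800 m

T and T_d converge at 10 − 1.6 = 8.4°C per km
Height above start = (34.98 − 12.3) / 8.4 = 2.7 km
LCL altitude = 1100 m + 2700 m = 3800 m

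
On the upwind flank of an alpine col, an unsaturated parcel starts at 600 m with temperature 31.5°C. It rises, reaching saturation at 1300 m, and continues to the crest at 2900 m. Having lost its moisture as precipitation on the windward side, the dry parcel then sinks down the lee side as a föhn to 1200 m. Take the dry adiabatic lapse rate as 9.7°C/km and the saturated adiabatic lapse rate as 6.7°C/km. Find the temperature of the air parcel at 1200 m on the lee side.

30.48°C

Dry to 1300 m: -9.7 × 0.7 km = -6.79°C, so T = 24.71°C.
Saturated to 2900 m: -6.7 × 1.6 km = -10.72°C, so T = 13.99°C.
Dry descent to 1200 m: +9.7 × 1.7 km = +16.49°C, so T = 30.48°C.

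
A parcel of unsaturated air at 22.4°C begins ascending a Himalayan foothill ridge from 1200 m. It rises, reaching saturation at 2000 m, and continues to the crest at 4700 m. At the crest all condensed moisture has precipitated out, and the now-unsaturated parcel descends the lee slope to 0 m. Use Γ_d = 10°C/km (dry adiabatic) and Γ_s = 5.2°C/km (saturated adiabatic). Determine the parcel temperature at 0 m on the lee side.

47.36°C

Dry to 2000 m: -10 × 0.8 km = -8°C, so T = 14.4°C.
Saturated to 4700 m: -5.2 × 2.7 km = -14.04°C, so T = 0.36°C.
Dry descent to 0 m: +10 × 4.7 km = +47°C, so T = 47.36°C.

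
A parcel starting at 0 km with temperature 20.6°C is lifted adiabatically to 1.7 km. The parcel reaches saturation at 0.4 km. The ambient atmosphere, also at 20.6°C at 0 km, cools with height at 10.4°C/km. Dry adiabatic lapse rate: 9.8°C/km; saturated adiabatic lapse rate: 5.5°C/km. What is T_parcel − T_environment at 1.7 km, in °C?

+6.61°C (parcel warmer than environment)

Parcel:
  0 → 400 m (dry, 9.8°C/km): ΔT = -9.8 × 0.4 = -3.92°C → T = 16.68°C
  400 → 1700 m (saturated, 5.5°C/km): ΔT = -5.5 × 1.3 = -7.15°C → T = 9.53°C
Environment:
  0 → 1700 m (environment, 10.4°C/km): ΔT = -10.4 × 1.7 = -17.68°C → T = 2.92°C
T_parcel − T_env = 9.53 − 2.92 = +6.61°C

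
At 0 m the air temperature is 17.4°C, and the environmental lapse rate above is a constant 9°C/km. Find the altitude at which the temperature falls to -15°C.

3600 m

Height above start = (17.4 − (-15)) / 9 = 3.6 km
Altitude = 0 m + 3600 m = 3600 m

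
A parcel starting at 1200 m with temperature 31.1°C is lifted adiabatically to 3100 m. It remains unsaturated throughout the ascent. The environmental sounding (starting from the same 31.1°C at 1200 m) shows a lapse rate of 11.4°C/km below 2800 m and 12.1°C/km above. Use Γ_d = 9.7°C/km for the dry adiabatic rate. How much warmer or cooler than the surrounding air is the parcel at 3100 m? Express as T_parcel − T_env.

+3.44°C (parcel warmer than environment)

Parcel:
  1200 → 3100 m (dry, 9.7°C/km): ΔT = -9.7 × 1.9 = -18.43°C → T = 12.67°C
Environment:
  1200 → 2800 m (environment, lower layer, 11.4°C/km): ΔT = -11.4 × 1.6 = -18.24°C → T = 12.86°C
  2800 → 3100 m (environment, upper layer, 12.1°C/km): ΔT = -12.1 × 0.3 = -3.63°C → T = 9.23°C
T_parcel − T_env = 12.67 − 9.23 = +3.44°C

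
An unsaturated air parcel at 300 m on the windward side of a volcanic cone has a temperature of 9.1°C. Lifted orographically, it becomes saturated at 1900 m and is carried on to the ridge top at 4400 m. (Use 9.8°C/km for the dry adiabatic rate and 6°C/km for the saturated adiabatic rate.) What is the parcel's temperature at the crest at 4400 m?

From 300 m to 1900 m (dry): cools by 9.8 × 1.6 = 15.68°C, giving -6.58°C.
From 1900 m to 4400 m (saturated): cools by 6 × 2.5 = 15°C, giving -21.58°C.

-21.58°C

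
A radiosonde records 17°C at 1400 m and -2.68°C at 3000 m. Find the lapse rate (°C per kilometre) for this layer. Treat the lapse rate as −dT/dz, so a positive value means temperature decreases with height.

Γ = −ΔT/Δz = (17 − (-2.68)) / (3000 − 1400) m
  = 19.68°C / 1.6 km = 12.3°C/km

12.3°C/km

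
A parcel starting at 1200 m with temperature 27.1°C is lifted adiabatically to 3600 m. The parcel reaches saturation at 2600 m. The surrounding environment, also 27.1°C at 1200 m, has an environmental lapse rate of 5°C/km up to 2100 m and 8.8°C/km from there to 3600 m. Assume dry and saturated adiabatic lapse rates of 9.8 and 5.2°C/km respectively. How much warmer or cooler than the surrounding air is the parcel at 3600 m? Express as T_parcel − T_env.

Parcel:
  1200–2600 m, dry: Δz = 1.4 km ⇒ ΔT = -13.72°C; T = 13.38°C
  2600–3600 m, saturated: Δz = 1 km ⇒ ΔT = -5.2°C; T = 8.18°C
Environment:
  1200–2100 m, environment, lower layer: Δz = 0.9 km ⇒ ΔT = -4.5°C; T = 22.6°C
  2100–3600 m, environment, upper layer: Δz = 1.5 km ⇒ ΔT = -13.2°C; T = 9.4°C
T_parcel − T_env = 8.18 − 9.4 = -1.22°C

-1.22°C (parcel cooler than environment)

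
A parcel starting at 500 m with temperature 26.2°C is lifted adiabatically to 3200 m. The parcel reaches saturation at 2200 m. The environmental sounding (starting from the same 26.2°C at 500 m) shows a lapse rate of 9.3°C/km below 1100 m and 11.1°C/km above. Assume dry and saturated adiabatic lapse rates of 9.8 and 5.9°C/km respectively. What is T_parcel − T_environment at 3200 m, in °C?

+6.33°C (parcel warmer than environment)

Parcel:
  Dry to 2200 m: -9.8 × 1.7 km = -16.66°C, so T = 9.54°C.
  Saturated to 3200 m: -5.9 × 1 km = -5.9°C, so T = 3.64°C.
Environment:
  Environment, lower layer to 1100 m: -9.3 × 0.6 km = -5.58°C, so T = 20.62°C.
  Environment, upper layer to 3200 m: -11.1 × 2.1 km = -23.31°C, so T = -2.69°C.
T_parcel − T_env = 3.64 − (-2.69) = +6.33°C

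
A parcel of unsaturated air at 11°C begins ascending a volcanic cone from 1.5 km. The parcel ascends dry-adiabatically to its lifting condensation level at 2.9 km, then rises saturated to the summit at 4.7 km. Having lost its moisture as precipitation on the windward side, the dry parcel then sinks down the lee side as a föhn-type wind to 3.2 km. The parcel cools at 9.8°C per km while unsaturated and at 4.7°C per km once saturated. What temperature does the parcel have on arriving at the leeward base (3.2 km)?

Dry to 2900 m: -9.8 × 1.4 km = -13.72°C, so T = -2.72°C.
Saturated to 4700 m: -4.7 × 1.8 km = -8.46°C, so T = -11.18°C.
Dry descent to 3200 m: +9.8 × 1.5 km = +14.7°C, so T = 3.52°C.

3.52°C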